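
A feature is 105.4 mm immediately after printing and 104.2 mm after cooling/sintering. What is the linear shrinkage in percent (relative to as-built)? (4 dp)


Shrinkage = ((105.4-104.2)/105.4)*100 = 1.1385 %


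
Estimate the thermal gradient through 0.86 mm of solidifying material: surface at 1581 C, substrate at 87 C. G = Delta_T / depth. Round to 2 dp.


G = (1581-87)/0.86 = 1737.21 C/mm


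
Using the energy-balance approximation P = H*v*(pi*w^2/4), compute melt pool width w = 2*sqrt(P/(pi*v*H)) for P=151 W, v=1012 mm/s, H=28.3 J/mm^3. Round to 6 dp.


w = 2*sqrt(151/(pi*1012*28.3)) = 0.081933 mm


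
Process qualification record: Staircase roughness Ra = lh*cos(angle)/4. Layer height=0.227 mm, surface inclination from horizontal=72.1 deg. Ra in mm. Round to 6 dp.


Ra = 0.227 * cos(72.1) / 4 = 0.017442 mm


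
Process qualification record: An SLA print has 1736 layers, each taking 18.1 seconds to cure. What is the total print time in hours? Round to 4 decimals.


t = 1736 * 18.1 / 3600 = 8.7282 hrs


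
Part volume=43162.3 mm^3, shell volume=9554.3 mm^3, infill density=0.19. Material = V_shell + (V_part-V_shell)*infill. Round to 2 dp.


V_infill = (43162.3 - 9554.3) * 0.19 = 6385.52
V_total = 9554.3 + 6385.52 = 15939.82 mm^3


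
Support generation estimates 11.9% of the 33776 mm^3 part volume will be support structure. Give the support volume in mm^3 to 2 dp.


V_support = 33776 * 0.119 = 4019.34 mm^3


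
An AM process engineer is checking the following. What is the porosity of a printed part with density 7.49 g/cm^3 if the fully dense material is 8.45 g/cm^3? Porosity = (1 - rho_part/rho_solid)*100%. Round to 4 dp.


Porosity = (1-7.49/8.45)*100 = 11.3609 %


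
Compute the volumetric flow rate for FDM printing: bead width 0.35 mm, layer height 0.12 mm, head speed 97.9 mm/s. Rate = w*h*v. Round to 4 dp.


Rate = 0.35 * 0.12 * 97.9 = 4.1118 mm^3/s


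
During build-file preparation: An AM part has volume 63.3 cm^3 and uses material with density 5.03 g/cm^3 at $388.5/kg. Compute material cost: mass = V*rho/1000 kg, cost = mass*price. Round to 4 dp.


Mass = 63.3*5.03/1000 = 0.318399 kg
Cost = 0.318399 * 388.5 = 123.698 $


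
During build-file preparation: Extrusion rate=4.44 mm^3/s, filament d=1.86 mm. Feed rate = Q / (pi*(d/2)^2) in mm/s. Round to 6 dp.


A = pi*(1.86/2)^2 = 2.717163
v = 4.44 / 2.717163 = 1.634057 mm/s


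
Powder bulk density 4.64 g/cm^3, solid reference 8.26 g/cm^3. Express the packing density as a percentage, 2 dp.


Packing = (4.64/8.26)*100 = 56.17 %


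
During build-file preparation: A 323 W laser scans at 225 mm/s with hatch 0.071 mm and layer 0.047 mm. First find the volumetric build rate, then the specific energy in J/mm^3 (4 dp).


Build rate = 225 * 0.071 * 0.047 = 0.750825 mm^3/s
SE = 323 / 0.750825 = 430.1935 J/mm^3


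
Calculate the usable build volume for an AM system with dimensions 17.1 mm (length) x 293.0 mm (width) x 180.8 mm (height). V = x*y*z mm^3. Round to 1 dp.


V = 17.1 * 293.0 * 180.8 = 905862.2 mm^3


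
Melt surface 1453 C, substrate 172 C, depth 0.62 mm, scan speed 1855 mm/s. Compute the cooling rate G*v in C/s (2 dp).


G = (1453-172)/0.62 = 2066.12903226 C/mm
CR = 2066.12903226 * 1855 = 3832669.35 C/s


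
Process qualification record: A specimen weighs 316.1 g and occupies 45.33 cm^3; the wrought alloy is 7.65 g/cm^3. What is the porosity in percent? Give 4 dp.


rho_part = 316.1 / 45.33 = 6.97330686 g/cm^3
Porosity = (1 - 6.97330686/7.65)*100 = 8.8457 %


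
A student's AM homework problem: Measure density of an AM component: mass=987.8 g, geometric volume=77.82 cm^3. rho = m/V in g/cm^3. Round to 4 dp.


rho = 987.8 / 77.82 = 12.6934 g/cm^3


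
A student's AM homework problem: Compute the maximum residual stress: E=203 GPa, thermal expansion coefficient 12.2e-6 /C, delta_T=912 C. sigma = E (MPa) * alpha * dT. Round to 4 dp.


sigma = 203*1000 * 12.2e-6 * 912 = 2258.6592 MPa


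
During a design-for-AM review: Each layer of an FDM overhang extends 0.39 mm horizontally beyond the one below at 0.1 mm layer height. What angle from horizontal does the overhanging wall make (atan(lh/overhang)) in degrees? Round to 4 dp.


angle = atan(0.1/0.39) = 14.3814 degrees


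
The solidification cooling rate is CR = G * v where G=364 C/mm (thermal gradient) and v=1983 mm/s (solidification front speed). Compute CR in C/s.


CR = 364 * 1983 = 721812 C/s


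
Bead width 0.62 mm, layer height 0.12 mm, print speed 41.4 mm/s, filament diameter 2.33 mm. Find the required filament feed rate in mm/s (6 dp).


Q = 0.62 * 0.12 * 41.4 = 3.08016 mm^3/s
A_fil = pi*(2.33/2)^2 = 4.26384809 mm^2
v_feed = 3.08016 / 4.26384809 = 0.72239 mm/s


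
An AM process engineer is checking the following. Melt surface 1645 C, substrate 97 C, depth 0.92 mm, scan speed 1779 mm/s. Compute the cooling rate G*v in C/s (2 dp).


G = (1645-97)/0.92 = 1682.60869565 C/mm
CR = 1682.60869565 * 1779 = 2993360.87 C/s


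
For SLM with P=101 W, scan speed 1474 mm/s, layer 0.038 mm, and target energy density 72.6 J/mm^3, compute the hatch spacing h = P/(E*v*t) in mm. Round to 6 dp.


h = 101 / (72.6*1474*0.038) = 0.024837 mm


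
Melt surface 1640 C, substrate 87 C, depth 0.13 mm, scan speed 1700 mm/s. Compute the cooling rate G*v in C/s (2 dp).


G = (1640-87)/0.13 = 11946.15384615 C/mm
CR = 11946.15384615 * 1700 = 20308461.54 C/s


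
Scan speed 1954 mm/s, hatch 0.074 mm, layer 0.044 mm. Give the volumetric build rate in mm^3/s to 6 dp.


Rate = 1954 * 0.074 * 0.044 = 6.362224 mm^3/s


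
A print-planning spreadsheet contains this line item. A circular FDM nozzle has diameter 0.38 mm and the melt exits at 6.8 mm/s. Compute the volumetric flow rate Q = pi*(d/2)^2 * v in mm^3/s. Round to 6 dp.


A = pi*(0.38/2)^2 = 0.11341149 mm^2
Q = 0.11341149 * 6.8 = 0.771198 mm^3/s


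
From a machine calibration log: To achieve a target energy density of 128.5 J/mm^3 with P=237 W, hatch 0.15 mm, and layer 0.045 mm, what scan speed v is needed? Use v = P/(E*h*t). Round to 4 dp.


v = 237 / (128.5*0.15*0.045) = 273.2382 mm/s


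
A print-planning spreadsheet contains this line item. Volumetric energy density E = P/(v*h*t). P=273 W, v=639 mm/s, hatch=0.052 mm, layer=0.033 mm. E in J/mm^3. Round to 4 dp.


E = 273 / (639*0.052*0.033) = 248.9686 J/mm^3


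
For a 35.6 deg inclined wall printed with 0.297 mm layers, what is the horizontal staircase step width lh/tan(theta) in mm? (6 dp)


step = 0.297 / tan(35.6) = 0.414845 mm


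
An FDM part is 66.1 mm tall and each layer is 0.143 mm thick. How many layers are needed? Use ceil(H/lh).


Layers = ceil(66.1/0.143) = 463


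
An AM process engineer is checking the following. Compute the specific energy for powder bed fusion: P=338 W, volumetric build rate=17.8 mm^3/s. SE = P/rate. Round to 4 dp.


SE = 338 / 17.8 = 18.9888 J/mm^3


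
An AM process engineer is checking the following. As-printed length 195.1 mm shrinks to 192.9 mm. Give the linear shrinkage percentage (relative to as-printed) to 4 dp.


Shrinkage = ((195.1-192.9)/195.1)*100 = 1.1276 %


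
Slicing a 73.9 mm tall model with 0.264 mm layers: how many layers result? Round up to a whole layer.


Layers = ceil(73.9/0.264) = 280


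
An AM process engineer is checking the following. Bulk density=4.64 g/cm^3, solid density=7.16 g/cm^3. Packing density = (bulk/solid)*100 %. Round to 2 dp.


Packing = (4.64/7.16)*100 = 64.8 %


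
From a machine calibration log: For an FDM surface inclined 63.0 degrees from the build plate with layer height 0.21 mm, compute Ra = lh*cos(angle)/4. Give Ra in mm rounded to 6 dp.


Ra = 0.21 * cos(63.0) / 4 = 0.023835 mm


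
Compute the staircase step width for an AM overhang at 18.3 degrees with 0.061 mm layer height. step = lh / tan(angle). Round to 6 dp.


step = 0.061 / tan(18.3) = 0.184447 mm


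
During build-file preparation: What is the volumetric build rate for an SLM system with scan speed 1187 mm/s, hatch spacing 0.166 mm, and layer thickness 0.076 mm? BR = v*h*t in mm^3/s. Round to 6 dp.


Rate = 1187 * 0.166 * 0.076 = 14.975192 mm^3/s


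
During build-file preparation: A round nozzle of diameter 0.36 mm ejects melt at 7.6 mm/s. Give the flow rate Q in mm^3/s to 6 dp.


A = pi*(0.36/2)^2 = 0.1017876 mm^2
Q = 0.1017876 * 7.6 = 0.773586 mm^3/s


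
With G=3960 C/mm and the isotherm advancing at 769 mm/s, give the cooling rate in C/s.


CR = 3960 * 769 = 3045240 C/s


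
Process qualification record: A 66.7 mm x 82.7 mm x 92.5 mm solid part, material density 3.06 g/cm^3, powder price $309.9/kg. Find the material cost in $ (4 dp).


V = 66.7 * 82.7 * 92.5 = 510238.325 mm^3 = 510.238325 cm^3
Mass = 510.238325 * 3.06 / 1000 = 1.56132927 kg
Cost = 1.56132927 * 309.9 = 483.8559 $


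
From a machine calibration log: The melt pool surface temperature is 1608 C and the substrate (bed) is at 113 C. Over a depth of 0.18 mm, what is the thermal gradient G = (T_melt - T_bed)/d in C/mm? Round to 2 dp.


G = (1608-113)/0.18 = 8305.56 C/mm


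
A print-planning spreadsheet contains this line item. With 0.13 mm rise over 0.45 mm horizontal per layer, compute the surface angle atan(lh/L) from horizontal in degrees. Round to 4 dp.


angle = atan(0.13/0.45) = 16.1134 degrees


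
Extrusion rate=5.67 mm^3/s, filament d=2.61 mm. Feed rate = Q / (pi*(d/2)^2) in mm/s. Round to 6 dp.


A = pi*(2.61/2)^2 = 5.350211
v = 5.67 / 5.350211 = 1.059771 mm/s


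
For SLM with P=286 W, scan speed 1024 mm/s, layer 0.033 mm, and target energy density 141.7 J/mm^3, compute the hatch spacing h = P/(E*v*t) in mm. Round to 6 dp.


h = 286 / (141.7*1024*0.033) = 0.059729 mm


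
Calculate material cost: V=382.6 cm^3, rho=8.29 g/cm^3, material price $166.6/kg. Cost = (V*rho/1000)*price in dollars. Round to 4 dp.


Mass = 382.6*8.29/1000 = 3.171754 kg
Cost = 3.171754 * 166.6 = 528.4142 $


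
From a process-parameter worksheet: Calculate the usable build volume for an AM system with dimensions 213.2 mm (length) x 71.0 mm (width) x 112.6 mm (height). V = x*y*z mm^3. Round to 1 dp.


V = 213.2 * 71.0 * 112.6 = 1704448.7 mm^3


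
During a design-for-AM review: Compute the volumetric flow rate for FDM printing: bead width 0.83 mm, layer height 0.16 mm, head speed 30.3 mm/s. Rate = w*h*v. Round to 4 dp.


Rate = 0.83 * 0.16 * 30.3 = 4.0238 mm^3/s


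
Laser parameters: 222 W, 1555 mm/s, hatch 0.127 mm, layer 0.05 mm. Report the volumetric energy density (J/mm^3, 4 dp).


E = 222 / (1555*0.127*0.05) = 22.4827 J/mm^3


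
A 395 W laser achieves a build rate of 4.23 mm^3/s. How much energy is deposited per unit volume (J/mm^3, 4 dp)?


SE = 395 / 4.23 = 93.3806 J/mm^3


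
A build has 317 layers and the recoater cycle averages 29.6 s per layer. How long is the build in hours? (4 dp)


t = 317 * 29.6 / 3600 = 2.6064 hrs


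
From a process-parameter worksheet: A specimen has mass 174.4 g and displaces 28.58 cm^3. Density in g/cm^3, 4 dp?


rho = 174.4 / 28.58 = 6.1022 g/cm^3


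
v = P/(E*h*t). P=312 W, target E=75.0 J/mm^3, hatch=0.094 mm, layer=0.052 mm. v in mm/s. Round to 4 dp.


v = 312 / (75.0*0.094*0.052) = 851.0638 mm/s


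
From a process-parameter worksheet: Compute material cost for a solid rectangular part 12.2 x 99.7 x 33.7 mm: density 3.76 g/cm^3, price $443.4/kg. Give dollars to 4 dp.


V = 12.2 * 99.7 * 33.7 = 40990.658 mm^3 = 40.990658 cm^3
Mass = 40.990658 * 3.76 / 1000 = 0.15412487 kg
Cost = 0.15412487 * 443.4 = 68.339 $


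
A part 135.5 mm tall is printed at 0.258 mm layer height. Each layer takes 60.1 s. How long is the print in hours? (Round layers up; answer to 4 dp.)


Layers = ceil(135.5/0.258) = 526
t = 526 * 60.1 / 3600 = 8.7813 hrs


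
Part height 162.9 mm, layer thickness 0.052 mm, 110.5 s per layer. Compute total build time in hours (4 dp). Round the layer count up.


Layers = ceil(162.9/0.052) = 3133
t = 3133 * 110.5 / 3600 = 96.1657 hrs


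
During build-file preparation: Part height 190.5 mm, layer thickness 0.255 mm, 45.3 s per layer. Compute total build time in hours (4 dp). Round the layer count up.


Layers = ceil(190.5/0.255) = 748
t = 748 * 45.3 / 3600 = 9.4123 hrs


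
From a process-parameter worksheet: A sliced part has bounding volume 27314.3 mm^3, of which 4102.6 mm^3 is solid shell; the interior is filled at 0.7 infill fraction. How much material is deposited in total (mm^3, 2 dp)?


V_infill = (27314.3 - 4102.6) * 0.7 = 16248.19
V_total = 4102.6 + 16248.19 = 20350.79 mm^3


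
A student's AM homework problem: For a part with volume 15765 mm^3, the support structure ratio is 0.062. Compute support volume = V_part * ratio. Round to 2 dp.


V_support = 15765 * 0.062 = 977.43 mm^3


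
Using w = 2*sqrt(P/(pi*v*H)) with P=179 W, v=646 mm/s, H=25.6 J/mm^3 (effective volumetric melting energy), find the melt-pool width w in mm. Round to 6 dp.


w = 2*sqrt(179/(pi*646*25.6)) = 0.117394 mm


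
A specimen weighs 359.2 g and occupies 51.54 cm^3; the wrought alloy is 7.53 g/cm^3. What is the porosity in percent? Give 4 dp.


rho_part = 359.2 / 51.54 = 6.9693442 g/cm^3
Porosity = (1 - 6.9693442/7.53)*100 = 7.4456 %


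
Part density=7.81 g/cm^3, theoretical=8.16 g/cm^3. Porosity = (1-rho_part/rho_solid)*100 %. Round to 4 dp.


Porosity = (1-7.81/8.16)*100 = 4.2892 %


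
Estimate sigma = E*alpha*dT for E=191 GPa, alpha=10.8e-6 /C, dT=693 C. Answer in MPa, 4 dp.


sigma = 191*1000 * 10.8e-6 * 693 = 1429.5204 MPa


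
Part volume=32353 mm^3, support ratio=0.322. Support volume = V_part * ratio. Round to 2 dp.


V_support = 32353 * 0.322 = 10417.67 mm^3


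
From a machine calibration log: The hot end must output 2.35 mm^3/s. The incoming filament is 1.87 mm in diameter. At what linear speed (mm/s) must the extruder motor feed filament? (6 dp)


A = pi*(1.87/2)^2 = 2.746459
v = 2.35 / 2.746459 = 0.855647 mm/s


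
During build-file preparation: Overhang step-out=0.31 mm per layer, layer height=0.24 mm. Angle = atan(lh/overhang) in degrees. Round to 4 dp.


angle = atan(0.24/0.31) = 37.7468 degrees


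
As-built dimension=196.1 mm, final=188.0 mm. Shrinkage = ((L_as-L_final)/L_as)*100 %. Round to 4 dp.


Shrinkage = ((196.1-188.0)/196.1)*100 = 4.1305 %


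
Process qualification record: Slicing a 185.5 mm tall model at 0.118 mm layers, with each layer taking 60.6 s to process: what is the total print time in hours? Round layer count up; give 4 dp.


Layers = ceil(185.5/0.118) = 1573
t = 1573 * 60.6 / 3600 = 26.4788 hrs


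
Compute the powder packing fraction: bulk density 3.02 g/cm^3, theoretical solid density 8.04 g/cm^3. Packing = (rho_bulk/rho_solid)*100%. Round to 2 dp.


Packing = (3.02/8.04)*100 = 37.56 %


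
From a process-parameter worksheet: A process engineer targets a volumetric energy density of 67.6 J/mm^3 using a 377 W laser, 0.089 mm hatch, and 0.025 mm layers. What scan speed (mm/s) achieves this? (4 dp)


v = 377 / (67.6*0.089*0.025) = 2506.4823 mm/s


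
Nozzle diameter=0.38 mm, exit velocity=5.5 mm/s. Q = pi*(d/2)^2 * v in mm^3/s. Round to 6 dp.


A = pi*(0.38/2)^2 = 0.11341149 mm^2
Q = 0.11341149 * 5.5 = 0.623763 mm^3/s


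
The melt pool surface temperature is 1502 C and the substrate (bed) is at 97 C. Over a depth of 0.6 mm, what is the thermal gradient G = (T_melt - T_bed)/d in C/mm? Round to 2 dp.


G = (1502-97)/0.6 = 2341.67 C/mm


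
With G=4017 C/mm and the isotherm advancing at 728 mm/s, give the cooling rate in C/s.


CR = 4017 * 728 = 2924376 C/s


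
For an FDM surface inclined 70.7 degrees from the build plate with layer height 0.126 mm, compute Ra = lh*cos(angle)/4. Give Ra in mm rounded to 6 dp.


Ra = 0.126 * cos(70.7) / 4 = 0.010411 mm


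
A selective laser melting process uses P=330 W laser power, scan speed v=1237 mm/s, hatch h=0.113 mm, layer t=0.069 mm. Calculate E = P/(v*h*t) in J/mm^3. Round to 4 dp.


E = 330 / (1237*0.113*0.069) = 34.215 J/mm^3


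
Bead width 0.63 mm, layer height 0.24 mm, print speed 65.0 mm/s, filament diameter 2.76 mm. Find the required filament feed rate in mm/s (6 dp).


Q = 0.63 * 0.24 * 65.0 = 9.828 mm^3/s
A_fil = pi*(2.76/2)^2 = 5.98284905 mm^2
v_feed = 9.828 / 5.98284905 = 1.642696 mm/s


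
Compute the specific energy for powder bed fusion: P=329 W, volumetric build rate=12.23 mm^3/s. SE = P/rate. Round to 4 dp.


SE = 329 / 12.23 = 26.9011 J/mm^3


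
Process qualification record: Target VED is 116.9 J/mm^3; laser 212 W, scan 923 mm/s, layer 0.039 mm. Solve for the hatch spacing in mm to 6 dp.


h = 212 / (116.9*923*0.039) = 0.05038 mm


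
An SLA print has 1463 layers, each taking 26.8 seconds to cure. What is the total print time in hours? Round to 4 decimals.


t = 1463 * 26.8 / 3600 = 10.8912 hrs


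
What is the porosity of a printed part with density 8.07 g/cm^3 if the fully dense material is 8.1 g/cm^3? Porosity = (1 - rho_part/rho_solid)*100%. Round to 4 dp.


Porosity = (1-8.07/8.1)*100 = 0.3704 %


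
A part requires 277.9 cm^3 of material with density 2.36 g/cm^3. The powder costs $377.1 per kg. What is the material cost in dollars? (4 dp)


Mass = 277.9*2.36/1000 = 0.655844 kg
Cost = 0.655844 * 377.1 = 247.3188 $


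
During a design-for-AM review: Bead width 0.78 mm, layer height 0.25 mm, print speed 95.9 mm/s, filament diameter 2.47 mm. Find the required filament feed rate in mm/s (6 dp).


Q = 0.78 * 0.25 * 95.9 = 18.7005 mm^3/s
A_fil = pi*(2.47/2)^2 = 4.79163566 mm^2
v_feed = 18.7005 / 4.79163566 = 3.902738 mm/s


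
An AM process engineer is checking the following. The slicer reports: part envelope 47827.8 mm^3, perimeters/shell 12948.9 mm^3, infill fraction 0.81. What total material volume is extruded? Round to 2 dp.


V_infill = (47827.8 - 12948.9) * 0.81 = 28251.91
V_total = 12948.9 + 28251.91 = 41200.81 mm^3


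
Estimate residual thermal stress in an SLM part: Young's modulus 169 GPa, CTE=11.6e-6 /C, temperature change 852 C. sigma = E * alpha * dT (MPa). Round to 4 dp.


sigma = 169*1000 * 11.6e-6 * 852 = 1670.2608 MPa


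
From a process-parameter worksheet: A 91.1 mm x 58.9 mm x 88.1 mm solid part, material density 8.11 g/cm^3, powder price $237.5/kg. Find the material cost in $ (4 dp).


V = 91.1 * 58.9 * 88.1 = 472726.099 mm^3 = 472.726099 cm^3
Mass = 472.726099 * 8.11 / 1000 = 3.83380866 kg
Cost = 3.83380866 * 237.5 = 910.5296 $


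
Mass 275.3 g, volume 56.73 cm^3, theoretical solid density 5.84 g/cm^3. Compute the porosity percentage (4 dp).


rho_part = 275.3 / 56.73 = 4.85281156 g/cm^3
Porosity = (1 - 4.85281156/5.84)*100 = 16.9039 %


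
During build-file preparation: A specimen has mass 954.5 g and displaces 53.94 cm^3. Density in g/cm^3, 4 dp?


rho = 954.5 / 53.94 = 17.6956 g/cm^3


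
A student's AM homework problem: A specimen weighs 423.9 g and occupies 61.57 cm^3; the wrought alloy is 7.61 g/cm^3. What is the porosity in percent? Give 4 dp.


rho_part = 423.9 / 61.57 = 6.88484652 g/cm^3
Porosity = (1 - 6.88484652/7.61)*100 = 9.529 %


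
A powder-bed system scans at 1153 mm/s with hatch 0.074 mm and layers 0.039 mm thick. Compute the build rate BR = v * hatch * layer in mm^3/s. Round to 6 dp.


Rate = 1153 * 0.074 * 0.039 = 3.327558 mm^3/s


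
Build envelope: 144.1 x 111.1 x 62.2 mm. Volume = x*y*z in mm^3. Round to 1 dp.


V = 144.1 * 111.1 * 62.2 = 995791.5 mm^3


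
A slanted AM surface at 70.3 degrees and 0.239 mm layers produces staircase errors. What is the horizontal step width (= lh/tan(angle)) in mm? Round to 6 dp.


step = 0.239 / tan(70.3) = 0.085574 mm


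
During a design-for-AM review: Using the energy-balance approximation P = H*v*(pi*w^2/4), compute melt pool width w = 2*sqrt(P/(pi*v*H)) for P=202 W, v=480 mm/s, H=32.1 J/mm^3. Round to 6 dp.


w = 2*sqrt(202/(pi*480*32.1)) = 0.129199 mm


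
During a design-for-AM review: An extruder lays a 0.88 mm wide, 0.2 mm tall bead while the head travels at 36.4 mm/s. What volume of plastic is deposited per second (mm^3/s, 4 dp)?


Rate = 0.88 * 0.2 * 36.4 = 6.4064 mm^3/s


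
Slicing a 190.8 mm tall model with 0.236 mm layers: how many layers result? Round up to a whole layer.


Layers = ceil(190.8/0.236) = 809


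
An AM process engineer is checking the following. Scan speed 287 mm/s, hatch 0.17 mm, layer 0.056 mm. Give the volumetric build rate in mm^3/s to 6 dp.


Rate = 287 * 0.17 * 0.056 = 2.73224 mm^3/s


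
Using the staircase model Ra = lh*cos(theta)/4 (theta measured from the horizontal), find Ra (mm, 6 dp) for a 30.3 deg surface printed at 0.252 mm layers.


Ra = 0.252 * cos(30.3) / 4 = 0.054394 mm


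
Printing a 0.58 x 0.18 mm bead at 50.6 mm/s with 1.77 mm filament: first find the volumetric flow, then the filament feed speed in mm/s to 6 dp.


Q = 0.58 * 0.18 * 50.6 = 5.28264 mm^3/s
A_fil = pi*(1.77/2)^2 = 2.46057391 mm^2
v_feed = 5.28264 / 2.46057391 = 2.146914 mm/s


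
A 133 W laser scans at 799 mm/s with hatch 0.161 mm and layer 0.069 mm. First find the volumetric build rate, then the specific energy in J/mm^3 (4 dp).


Build rate = 799 * 0.161 * 0.069 = 8.876091 mm^3/s
SE = 133 / 8.876091 = 14.9841 J/mm^3


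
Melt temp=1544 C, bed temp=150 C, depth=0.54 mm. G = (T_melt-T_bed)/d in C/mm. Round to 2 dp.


G = (1544-150)/0.54 = 2581.48 C/mm


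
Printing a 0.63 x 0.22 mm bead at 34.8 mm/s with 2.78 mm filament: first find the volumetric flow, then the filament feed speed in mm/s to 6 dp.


Q = 0.63 * 0.22 * 34.8 = 4.82328 mm^3/s
A_fil = pi*(2.78/2)^2 = 6.06987117 mm^2
v_feed = 4.82328 / 6.06987117 = 0.794626 mm/s


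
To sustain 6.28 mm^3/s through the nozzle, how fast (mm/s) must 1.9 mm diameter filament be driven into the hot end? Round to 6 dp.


A = pi*(1.9/2)^2 = 2.835287
v = 6.28 / 2.835287 = 2.214943 mm/s


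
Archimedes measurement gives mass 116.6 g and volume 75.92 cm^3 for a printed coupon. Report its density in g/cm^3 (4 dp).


rho = 116.6 / 75.92 = 1.5358 g/cm^3


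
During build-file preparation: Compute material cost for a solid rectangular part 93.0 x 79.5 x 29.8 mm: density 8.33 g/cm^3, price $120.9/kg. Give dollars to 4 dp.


V = 93.0 * 79.5 * 29.8 = 220326.3 mm^3 = 220.3263 cm^3
Mass = 220.3263 * 8.33 / 1000 = 1.83531808 kg
Cost = 1.83531808 * 120.9 = 221.89 $


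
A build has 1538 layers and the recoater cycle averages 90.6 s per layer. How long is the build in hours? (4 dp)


t = 1538 * 90.6 / 3600 = 38.7063 hrs


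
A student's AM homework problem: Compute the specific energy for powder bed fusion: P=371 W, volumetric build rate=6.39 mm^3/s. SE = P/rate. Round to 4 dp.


SE = 371 / 6.39 = 58.0595 J/mm^3


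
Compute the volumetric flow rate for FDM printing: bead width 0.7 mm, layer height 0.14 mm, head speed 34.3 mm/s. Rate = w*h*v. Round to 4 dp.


Rate = 0.7 * 0.14 * 34.3 = 3.3614 mm^3/s


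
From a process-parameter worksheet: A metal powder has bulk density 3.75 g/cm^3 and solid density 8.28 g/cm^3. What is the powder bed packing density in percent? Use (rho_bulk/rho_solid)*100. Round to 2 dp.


Packing = (3.75/8.28)*100 = 45.29 %


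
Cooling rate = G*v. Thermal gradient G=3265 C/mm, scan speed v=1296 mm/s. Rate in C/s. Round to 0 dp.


CR = 3265 * 1296 = 4231440 C/s


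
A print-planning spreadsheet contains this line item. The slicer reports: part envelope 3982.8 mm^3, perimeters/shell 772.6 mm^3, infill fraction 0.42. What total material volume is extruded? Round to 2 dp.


V_infill = (3982.8 - 772.6) * 0.42 = 1348.28
V_total = 772.6 + 1348.28 = 2120.88 mm^3


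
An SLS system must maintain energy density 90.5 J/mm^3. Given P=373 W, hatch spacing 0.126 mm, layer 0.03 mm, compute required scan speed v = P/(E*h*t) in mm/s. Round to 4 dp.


v = 373 / (90.5*0.126*0.03) = 1090.3563 mm/s


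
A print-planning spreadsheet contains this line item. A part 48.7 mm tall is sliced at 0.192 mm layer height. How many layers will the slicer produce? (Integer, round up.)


Layers = ceil(48.7/0.192) = 254


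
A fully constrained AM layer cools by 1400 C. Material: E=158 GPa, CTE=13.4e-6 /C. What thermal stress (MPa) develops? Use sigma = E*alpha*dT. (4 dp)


sigma = 158*1000 * 13.4e-6 * 1400 = 2964.08 MPa


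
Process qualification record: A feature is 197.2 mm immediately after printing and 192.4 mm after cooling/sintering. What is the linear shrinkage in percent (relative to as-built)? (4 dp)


Shrinkage = ((197.2-192.4)/197.2)*100 = 2.4341 %


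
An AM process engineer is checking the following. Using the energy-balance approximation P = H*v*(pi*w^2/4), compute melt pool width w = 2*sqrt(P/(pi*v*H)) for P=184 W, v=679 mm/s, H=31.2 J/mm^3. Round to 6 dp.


w = 2*sqrt(184/(pi*679*31.2)) = 0.10516 mm


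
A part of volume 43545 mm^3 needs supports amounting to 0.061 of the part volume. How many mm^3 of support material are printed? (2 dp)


V_support = 43545 * 0.061 = 2656.25 mm^3


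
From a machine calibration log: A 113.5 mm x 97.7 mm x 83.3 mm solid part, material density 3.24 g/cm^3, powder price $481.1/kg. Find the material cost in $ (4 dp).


V = 113.5 * 97.7 * 83.3 = 923709.535 mm^3 = 923.709535 cm^3
Mass = 923.709535 * 3.24 / 1000 = 2.99281889 kg
Cost = 2.99281889 * 481.1 = 1439.8452 $


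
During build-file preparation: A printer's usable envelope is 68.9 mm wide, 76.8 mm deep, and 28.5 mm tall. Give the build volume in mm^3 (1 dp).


V = 68.9 * 76.8 * 28.5 = 150808.3 mm^3


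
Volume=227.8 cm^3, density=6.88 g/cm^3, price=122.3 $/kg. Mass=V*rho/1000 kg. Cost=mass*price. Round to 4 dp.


Mass = 227.8*6.88/1000 = 1.567264 kg
Cost = 1.567264 * 122.3 = 191.6764 $


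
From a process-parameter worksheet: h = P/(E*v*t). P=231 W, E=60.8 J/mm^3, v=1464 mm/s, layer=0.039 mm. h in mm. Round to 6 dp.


h = 231 / (60.8*1464*0.039) = 0.066543 mm


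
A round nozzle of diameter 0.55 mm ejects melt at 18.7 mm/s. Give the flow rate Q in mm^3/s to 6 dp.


A = pi*(0.55/2)^2 = 0.23758294 mm^2
Q = 0.23758294 * 18.7 = 4.442801 mm^3/s


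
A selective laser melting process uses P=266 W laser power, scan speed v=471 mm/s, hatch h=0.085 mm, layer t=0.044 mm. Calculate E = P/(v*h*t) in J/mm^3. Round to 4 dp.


E = 266 / (471*0.085*0.044) = 151.0042 J/mm^3


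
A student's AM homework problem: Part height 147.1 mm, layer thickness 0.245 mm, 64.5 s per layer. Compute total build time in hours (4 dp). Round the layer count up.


Layers = ceil(147.1/0.245) = 601
t = 601 * 64.5 / 3600 = 10.7679 hrs


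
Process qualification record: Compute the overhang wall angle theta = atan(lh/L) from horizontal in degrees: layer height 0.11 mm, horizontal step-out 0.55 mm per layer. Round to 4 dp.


angle = atan(0.11/0.55) = 11.3099 degrees


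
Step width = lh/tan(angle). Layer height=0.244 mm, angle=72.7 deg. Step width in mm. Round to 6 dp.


step = 0.244 / tan(72.7) = 0.075998 mm


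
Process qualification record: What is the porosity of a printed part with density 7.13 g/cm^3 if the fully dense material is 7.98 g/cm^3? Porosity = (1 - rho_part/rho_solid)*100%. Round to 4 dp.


Porosity = (1-7.13/7.98)*100 = 10.6516 %


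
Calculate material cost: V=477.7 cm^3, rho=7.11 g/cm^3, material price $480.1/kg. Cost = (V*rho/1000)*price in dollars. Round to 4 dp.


Mass = 477.7*7.11/1000 = 3.396447 kg
Cost = 3.396447 * 480.1 = 1630.6342 $


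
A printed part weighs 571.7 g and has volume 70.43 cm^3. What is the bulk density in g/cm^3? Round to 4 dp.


rho = 571.7 / 70.43 = 8.1173 g/cm^3


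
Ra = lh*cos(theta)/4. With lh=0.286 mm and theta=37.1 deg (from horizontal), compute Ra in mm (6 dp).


Ra = 0.286 * cos(37.1) / 4 = 0.057027 mm


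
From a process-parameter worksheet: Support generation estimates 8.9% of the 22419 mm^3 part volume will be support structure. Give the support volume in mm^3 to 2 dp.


V_support = 22419 * 0.089 = 1995.29 mm^3


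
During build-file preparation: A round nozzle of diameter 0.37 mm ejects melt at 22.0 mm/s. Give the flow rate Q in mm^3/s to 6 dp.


A = pi*(0.37/2)^2 = 0.10752101 mm^2
Q = 0.10752101 * 22.0 = 2.365462 mm^3/s


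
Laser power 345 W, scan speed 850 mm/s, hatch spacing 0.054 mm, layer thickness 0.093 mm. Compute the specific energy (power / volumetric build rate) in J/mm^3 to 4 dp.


Build rate = 850 * 0.054 * 0.093 = 4.2687 mm^3/s
SE = 345 / 4.2687 = 80.8209 J/mm^3


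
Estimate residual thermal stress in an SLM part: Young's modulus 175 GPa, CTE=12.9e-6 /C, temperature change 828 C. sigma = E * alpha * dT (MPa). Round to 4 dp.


sigma = 175*1000 * 12.9e-6 * 828 = 1869.21 MPa


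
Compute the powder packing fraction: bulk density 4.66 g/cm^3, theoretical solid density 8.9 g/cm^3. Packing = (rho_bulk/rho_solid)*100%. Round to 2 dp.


Packing = (4.66/8.9)*100 = 52.36 %


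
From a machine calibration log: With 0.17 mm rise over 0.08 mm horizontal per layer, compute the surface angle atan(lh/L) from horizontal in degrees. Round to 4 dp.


angle = atan(0.17/0.08) = 64.7989 degrees


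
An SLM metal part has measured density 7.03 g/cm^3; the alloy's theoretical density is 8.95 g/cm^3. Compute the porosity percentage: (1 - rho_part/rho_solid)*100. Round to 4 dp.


Porosity = (1-7.03/8.95)*100 = 21.4525 %


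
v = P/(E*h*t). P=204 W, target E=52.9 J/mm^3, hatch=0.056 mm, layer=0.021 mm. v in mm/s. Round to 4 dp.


v = 204 / (52.9*0.056*0.021) = 3279.1945 mm/s


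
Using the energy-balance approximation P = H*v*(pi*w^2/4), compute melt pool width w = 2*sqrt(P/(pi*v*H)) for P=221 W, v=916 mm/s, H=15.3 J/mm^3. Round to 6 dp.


w = 2*sqrt(221/(pi*916*15.3)) = 0.141696 mm


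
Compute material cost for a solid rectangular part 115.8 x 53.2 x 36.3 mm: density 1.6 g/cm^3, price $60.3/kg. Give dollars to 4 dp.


V = 115.8 * 53.2 * 36.3 = 223628.328 mm^3 = 223.628328 cm^3
Mass = 223.628328 * 1.6 / 1000 = 0.35780532 kg
Cost = 0.35780532 * 60.3 = 21.5757 $


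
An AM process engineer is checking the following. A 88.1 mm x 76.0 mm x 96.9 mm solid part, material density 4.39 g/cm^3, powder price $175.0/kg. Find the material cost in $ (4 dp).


V = 88.1 * 76.0 * 96.9 = 648803.64 mm^3 = 648.80364 cm^3
Mass = 648.80364 * 4.39 / 1000 = 2.84824798 kg
Cost = 2.84824798 * 175.0 = 498.4434 $


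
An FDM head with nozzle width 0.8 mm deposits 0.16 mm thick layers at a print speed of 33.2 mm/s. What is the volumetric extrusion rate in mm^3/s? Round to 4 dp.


Rate = 0.8 * 0.16 * 33.2 = 4.2496 mm^3/s


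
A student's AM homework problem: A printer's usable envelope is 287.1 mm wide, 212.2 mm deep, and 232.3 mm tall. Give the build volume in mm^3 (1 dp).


V = 287.1 * 212.2 * 232.3 = 14152324.6 mm^3


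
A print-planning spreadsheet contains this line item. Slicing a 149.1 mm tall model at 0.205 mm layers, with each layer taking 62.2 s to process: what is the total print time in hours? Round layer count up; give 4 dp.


Layers = ceil(149.1/0.205) = 728
t = 728 * 62.2 / 3600 = 12.5782 hrs


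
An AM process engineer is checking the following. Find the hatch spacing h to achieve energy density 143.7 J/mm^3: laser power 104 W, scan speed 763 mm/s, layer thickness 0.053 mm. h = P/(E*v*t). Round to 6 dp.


h = 104 / (143.7*763*0.053) = 0.017897 mm


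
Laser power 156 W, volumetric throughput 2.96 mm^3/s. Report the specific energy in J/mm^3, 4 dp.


SE = 156 / 2.96 = 52.7027 J/mm^3


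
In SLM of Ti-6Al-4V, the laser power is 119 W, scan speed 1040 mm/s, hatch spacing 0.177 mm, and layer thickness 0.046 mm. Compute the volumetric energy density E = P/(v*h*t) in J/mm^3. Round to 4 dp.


E = 119 / (1040*0.177*0.046) = 14.0534 J/mm^3


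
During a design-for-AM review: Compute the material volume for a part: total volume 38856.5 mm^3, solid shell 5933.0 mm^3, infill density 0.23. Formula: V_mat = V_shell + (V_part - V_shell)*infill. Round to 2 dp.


V_infill = (38856.5 - 5933.0) * 0.23 = 7572.41
V_total = 5933.0 + 7572.41 = 13505.41 mm^3


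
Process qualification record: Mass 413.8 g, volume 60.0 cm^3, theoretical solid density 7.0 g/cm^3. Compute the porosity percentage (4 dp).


rho_part = 413.8 / 60.0 = 6.89666667 g/cm^3
Porosity = (1 - 6.89666667/7.0)*100 = 1.4762 %


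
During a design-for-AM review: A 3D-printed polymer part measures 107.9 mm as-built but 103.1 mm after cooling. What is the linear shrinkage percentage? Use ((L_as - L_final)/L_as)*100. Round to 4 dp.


Shrinkage = ((107.9-103.1)/107.9)*100 = 4.4486 %


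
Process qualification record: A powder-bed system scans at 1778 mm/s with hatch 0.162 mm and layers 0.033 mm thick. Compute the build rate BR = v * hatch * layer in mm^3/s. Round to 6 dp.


Rate = 1778 * 0.162 * 0.033 = 9.505188 mm^3/s


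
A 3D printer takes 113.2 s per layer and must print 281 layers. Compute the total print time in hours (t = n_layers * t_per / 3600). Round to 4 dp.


t = 281 * 113.2 / 3600 = 8.8359 hrs


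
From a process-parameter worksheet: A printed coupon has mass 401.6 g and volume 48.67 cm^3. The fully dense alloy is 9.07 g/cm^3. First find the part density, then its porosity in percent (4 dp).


rho_part = 401.6 / 48.67 = 8.25148962 g/cm^3
Porosity = (1 - 8.25148962/9.07)*100 = 9.0244 %


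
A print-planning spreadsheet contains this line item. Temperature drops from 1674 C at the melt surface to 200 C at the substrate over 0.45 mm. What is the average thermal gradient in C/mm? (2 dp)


G = (1674-200)/0.45 = 3275.56 C/mm


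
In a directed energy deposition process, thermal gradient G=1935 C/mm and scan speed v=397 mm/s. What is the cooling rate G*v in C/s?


CR = 1935 * 397 = 768195 C/s


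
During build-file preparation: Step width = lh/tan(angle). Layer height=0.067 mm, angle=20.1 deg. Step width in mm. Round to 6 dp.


step = 0.067 / tan(20.1) = 0.183086 mm


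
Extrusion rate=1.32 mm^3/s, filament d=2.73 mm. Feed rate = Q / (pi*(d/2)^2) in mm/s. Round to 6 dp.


A = pi*(2.73/2)^2 = 5.853494
v = 1.32 / 5.853494 = 0.225506 mm/s


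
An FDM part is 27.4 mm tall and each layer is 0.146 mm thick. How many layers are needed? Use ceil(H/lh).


Layers = ceil(27.4/0.146) = 188


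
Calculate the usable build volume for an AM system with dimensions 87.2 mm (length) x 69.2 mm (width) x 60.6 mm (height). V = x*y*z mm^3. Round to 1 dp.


V = 87.2 * 69.2 * 60.6 = 365674.9 mm^3


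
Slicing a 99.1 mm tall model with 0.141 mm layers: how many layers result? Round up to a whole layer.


Layers = ceil(99.1/0.141) = 703


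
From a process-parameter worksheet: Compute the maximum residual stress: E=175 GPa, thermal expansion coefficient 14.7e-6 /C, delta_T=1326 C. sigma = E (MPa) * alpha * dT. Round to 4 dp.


sigma = 175*1000 * 14.7e-6 * 1326 = 3411.135 MPa


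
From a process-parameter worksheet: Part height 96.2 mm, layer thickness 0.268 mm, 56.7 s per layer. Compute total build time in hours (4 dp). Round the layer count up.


Layers = ceil(96.2/0.268) = 359
t = 359 * 56.7 / 3600 = 5.6543 hrs


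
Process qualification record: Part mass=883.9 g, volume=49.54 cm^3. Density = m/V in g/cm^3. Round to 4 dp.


rho = 883.9 / 49.54 = 17.8421 g/cm^3


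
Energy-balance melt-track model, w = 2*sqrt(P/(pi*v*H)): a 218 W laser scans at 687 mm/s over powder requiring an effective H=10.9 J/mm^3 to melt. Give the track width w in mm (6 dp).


w = 2*sqrt(218/(pi*687*10.9)) = 0.192527 mm


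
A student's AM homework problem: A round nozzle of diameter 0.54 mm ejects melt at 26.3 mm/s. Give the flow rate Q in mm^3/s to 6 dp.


A = pi*(0.54/2)^2 = 0.2290221 mm^2
Q = 0.2290221 * 26.3 = 6.023281 mm^3/s


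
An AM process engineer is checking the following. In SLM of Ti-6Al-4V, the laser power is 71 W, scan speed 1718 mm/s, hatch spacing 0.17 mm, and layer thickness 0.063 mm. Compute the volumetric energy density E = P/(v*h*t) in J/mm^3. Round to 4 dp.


E = 71 / (1718*0.17*0.063) = 3.8587 J/mm^3


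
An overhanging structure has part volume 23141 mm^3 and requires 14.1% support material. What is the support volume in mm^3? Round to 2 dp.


V_support = 23141 * 0.141 = 3262.88 mm^3


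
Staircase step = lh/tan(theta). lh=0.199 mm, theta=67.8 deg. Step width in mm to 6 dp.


step = 0.199 / tan(67.8) = 0.08121 mm


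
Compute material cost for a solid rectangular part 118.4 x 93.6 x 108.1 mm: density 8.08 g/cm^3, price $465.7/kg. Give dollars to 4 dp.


V = 118.4 * 93.6 * 108.1 = 1197990.144 mm^3 = 1197.990144 cm^3
Mass = 1197.990144 * 8.08 / 1000 = 9.67976036 kg
Cost = 9.67976036 * 465.7 = 4507.8644 $


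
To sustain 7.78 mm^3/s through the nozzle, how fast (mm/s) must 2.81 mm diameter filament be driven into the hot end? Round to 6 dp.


A = pi*(2.81/2)^2 = 6.201582
v = 7.78 / 6.201582 = 1.254519 mm/s


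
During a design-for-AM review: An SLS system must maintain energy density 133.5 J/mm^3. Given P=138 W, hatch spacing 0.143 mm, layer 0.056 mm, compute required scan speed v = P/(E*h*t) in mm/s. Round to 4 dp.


v = 138 / (133.5*0.143*0.056) = 129.0844 mm/s


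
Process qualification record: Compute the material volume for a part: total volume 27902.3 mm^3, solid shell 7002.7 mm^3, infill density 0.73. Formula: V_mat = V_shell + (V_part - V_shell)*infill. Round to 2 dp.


V_infill = (27902.3 - 7002.7) * 0.73 = 15256.71
V_total = 7002.7 + 15256.71 = 22259.41 mm^3


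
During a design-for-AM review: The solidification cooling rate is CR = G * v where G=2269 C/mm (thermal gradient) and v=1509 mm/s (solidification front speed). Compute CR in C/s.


CR = 2269 * 1509 = 3423921 C/s


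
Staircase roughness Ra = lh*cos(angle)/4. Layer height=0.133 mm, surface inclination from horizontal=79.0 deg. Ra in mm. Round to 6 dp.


Ra = 0.133 * cos(79.0) / 4 = 0.006344 mm


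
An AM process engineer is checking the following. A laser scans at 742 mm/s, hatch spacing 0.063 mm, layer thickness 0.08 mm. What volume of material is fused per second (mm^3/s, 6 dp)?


Rate = 742 * 0.063 * 0.08 = 3.73968 mm^3/s


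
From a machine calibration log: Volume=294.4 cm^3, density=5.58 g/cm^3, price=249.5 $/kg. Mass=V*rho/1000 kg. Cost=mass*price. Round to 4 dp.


Mass = 294.4*5.58/1000 = 1.642752 kg
Cost = 1.642752 * 249.5 = 409.8666 $


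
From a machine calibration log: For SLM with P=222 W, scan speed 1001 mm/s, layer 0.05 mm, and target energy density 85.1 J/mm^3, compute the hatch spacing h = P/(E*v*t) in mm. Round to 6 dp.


h = 222 / (85.1*1001*0.05) = 0.052122 mm


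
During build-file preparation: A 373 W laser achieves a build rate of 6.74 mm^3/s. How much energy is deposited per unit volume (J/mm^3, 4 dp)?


SE = 373 / 6.74 = 55.3412 J/mm^3


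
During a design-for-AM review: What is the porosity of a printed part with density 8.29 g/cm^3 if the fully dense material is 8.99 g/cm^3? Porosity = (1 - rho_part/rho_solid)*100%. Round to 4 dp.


Porosity = (1-8.29/8.99)*100 = 7.7864 %


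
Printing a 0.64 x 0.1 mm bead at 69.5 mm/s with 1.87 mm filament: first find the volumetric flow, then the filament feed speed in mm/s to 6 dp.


Q = 0.64 * 0.1 * 69.5 = 4.448 mm^3/s
A_fil = pi*(1.87/2)^2 = 2.74645884 mm^2
v_feed = 4.448 / 2.74645884 = 1.61954 mm/s


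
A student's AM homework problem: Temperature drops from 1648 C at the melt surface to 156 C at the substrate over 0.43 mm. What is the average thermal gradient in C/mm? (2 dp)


G = (1648-156)/0.43 = 3469.77 C/mm


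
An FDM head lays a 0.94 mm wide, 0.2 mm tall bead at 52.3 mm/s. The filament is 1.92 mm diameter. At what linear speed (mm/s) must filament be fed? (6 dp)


Q = 0.94 * 0.2 * 52.3 = 9.8324 mm^3/s
A_fil = pi*(1.92/2)^2 = 2.89529179 mm^2
v_feed = 9.8324 / 2.89529179 = 3.395996 mm/s
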